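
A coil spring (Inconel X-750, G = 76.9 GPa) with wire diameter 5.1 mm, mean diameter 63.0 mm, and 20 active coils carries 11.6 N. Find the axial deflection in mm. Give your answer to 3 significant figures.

k = Gd⁴/(8D³N_a) = (76.9×10³)(5.1⁴)/(8·63.0³·20) = 1.3004 N/mm
δ = F/k = 11.6 / 1.3004 = 8.9206 mm

8.92 mm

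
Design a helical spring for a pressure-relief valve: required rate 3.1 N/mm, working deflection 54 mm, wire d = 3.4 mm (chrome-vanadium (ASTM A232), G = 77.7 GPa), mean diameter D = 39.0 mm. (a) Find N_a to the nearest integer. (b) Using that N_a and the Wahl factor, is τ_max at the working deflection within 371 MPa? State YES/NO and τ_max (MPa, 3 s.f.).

(a) 7 coils; (b) NO, τ_max = 480 MPa

N_a = Gd⁴/(8D³k) = (77.7×10³)(3.4⁴)/(8·39.0³·3.1) = 7.058 → N_a = 7
Actual rate k = Gd⁴/(8D³·7) = 3.1258 N/mm
Working load F = kδ = 3.1258·54 = 168.79 N
C = 39.0/3.4 = 11.4706; K_W = (4C−1)/(4C−4)+0.615/C = 1.1252
τ_max = K_W·8FD/(πd³) = 1.1252·426.5 = 479.91 MPa
τ_max > 371 MPa → exceeds allowable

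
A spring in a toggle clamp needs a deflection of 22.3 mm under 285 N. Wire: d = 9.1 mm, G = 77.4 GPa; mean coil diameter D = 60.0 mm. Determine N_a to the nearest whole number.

Required rate k = F/δ = 285/22.3 = 12.78 N/mm
N_a = Gd⁴/(8D³k) = (77.4×10³ × 9.1⁴)/(8 × 60.0³ × 12.78)
    = 5.3077e+08 / 2.20843e+07 = 24.03 → 24 coils

24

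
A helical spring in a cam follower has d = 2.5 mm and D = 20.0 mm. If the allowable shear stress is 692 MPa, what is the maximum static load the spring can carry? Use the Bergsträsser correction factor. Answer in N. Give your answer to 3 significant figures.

181 N

C = D/d = 20.0/2.5 = 8.0000
K_B = (4C+2)/(4C−3) = 34.000/29.000 = 1.1724
τ_max = K·8FD/(πd³) → F_max = τ_allow·πd³/(8DK)
F_max = 692·π·2.5³/(8·20.0·1.1724) = 33968/187.59 = 181.08 N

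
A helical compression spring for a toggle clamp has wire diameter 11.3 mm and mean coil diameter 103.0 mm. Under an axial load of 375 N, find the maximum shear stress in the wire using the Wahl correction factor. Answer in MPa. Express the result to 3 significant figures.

79.1 MPa

Spring index C = D/d = 103.0/11.3 = 9.1150
K_W = (4C−1)/(4C−4) + 0.615/C = 35.460/32.460 + 0.0675 = 1.1599
τ₀ = 8FD/(πd³) = 8·375·103.0/(π·11.3³) = 309000/4533 = 68.167 MPa
τ_max = K·τ₀ = 1.1599 × 68.167 = 79.066 MPa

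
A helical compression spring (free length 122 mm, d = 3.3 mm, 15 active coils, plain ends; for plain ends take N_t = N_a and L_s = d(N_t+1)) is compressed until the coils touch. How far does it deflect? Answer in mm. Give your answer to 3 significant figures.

69.2 mm

N_t = 15; L_s = 3.3·16 = 52.8 mm
δ_solid = L₀ − L_s = 122 − 52.8 = 69.2 mm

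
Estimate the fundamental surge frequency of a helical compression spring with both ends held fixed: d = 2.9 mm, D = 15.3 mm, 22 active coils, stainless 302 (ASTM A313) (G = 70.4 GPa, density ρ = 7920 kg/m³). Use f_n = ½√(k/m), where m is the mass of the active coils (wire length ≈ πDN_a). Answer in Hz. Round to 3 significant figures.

189 Hz

k = Gd⁴/(8D³N_a) = (70.4×10³)(2.9⁴)/(8·15.3³·22) = 7.8991 N/mm = 7899.1 N/m
Wire length L = πDN_a = π·15.3·22 = 1057.5 mm
m = ρ·(πd²/4)·L = 7920 × 6.6052×10⁻⁶ m² × 1.0575 m = 0.055319 kg
f_n = ½√(k/m) = 0.5·√(7899.1/0.055319) = 0.5·√(1.4279e+05) = 188.94 Hz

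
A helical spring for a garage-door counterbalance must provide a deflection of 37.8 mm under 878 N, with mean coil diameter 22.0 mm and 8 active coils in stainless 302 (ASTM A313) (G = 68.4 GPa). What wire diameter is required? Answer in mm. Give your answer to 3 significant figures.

3.90 mm

Required rate k = F/δ = 878/37.8 = 23.228 N/mm
d = (8D³N_a·k / G)^(1/4) = (8·22.0³·8·23.228 / (68.4×10³))^0.25
  = (231.42)^0.25 = 3.9003 mm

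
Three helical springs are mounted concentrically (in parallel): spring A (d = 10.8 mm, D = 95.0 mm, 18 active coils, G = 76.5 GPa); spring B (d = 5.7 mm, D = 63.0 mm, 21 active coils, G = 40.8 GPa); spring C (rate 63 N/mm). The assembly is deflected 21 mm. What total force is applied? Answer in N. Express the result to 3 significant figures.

1520 N

k_A = Gd⁴/(8D³N_a) = (76.5×10³)(10.8⁴)/(8·95.0³·18) = 8.4299 N/mm
k_B = Gd⁴/(8D³N_a) = (40.8×10³)(5.7⁴)/(8·63.0³·21) = 1.0252 N/mm
Parallel: k_eq = 8.4299 + 1.0252 + 63 = 72.455 N/mm
F = k_eq·δ = 72.455·21 = 1521.6 N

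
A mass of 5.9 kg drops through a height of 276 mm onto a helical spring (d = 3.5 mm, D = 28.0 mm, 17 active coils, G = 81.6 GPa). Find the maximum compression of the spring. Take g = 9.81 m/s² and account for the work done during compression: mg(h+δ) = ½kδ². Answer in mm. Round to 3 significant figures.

k = Gd⁴/(8D³N_a) = (81.6×10³)(3.5⁴)/(8·28.0³·17) = 4.1016 N/mm
W = mg = 5.9 × 9.81 = 57.879 N
½kδ² − Wδ − Wh = 0 → δ = (W + √(W² + 2kWh))/k
δ = (57.879 + √(3350 + 131042))/4.1016 = (57.879 + 366.59)/4.1016 = 103.49 mm

103 mm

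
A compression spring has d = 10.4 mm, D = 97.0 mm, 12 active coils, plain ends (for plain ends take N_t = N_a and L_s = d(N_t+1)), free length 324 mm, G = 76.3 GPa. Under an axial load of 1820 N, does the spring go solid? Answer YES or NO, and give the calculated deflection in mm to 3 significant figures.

NO, δ = 179 mm

k = Gd⁴/(8D³N_a) = (76.3×10³)(10.4⁴)/(8·97.0³·12) = 10.188 N/mm
N_t = 12; L_s = 10.4·13 = 135.2 mm; δ_solid = L₀ − L_s = 324 − 135.2 = 188.8 mm
δ = F/k = 1820/10.188 = 178.65 mm
δ < δ_solid → spring does not go solid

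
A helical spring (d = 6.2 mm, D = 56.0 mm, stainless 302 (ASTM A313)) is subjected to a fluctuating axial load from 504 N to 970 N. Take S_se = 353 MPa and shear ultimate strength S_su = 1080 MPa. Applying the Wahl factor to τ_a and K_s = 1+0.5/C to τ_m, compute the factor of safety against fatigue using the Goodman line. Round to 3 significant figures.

1.12

C = D/d = 56.0/6.2 = 9.0323; K_W = (4C−1)/(4C−4)+0.615/C = 1.1615; K_s = 1+0.5/C = 1.0554
F_a = (F_max−F_min)/2 = 233 N; F_m = (F_max+F_min)/2 = 737 N
τ_a = K_W·8F_aD/(πd³) = 1.1615 × 139.41 = 161.93 MPa
τ_m = K_s·8F_mD/(πd³) = 1.0554 × 440.98 = 465.39 MPa
Goodman: 1/n_f = τ_a/S_se + τ_m/S_su = 161.93/353 + 465.39/1080 = 0.45871 + 0.43092 = 0.88963
n_f = 1/0.88963 = 1.124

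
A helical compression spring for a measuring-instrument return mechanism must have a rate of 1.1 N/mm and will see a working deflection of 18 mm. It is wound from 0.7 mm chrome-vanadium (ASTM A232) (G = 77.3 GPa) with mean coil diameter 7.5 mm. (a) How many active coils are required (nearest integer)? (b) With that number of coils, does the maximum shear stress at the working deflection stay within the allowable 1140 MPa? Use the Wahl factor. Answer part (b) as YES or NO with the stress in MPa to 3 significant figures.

N_a = Gd⁴/(8D³k) = (77.3×10³)(0.7⁴)/(8·7.5³·1.1) = 4.999 → N_a = 5
Actual rate k = Gd⁴/(8D³·5) = 1.0998 N/mm
Working load F = kδ = 1.0998·18 = 19.797 N
C = 7.5/0.7 = 10.7143; K_W = (4C−1)/(4C−4)+0.615/C = 1.1346
τ_max = K_W·8FD/(πd³) = 1.1346·1102.3 = 1250.7 MPa
τ_max > 1140 MPa → exceeds allowable

(a) 5 coils; (b) NO, τ_max = 1250 MPa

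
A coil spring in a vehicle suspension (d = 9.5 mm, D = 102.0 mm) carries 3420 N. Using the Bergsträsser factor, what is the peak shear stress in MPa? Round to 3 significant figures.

1170 MPa

Spring index C = D/d = 102.0/9.5 = 10.7368
K_B = (4C+2)/(4C−3) = 44.947/39.947 = 1.1252
τ₀ = 8FD/(πd³) = 8·3420·102.0/(π·9.5³) = 2.79072e+06/2693.5 = 1036.1 MPa
τ_max = K·τ₀ = 1.1252 × 1036.1 = 1165.8 MPa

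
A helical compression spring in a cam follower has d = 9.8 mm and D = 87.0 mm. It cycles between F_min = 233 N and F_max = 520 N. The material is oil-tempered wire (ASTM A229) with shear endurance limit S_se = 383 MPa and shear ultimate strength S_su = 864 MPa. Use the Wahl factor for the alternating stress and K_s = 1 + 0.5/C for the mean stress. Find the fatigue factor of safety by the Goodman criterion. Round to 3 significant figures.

4.74

C = D/d = 87.0/9.8 = 8.8776; K_W = (4C−1)/(4C−4)+0.615/C = 1.1645; K_s = 1+0.5/C = 1.0563
F_a = (F_max−F_min)/2 = 143.5 N; F_m = (F_max+F_min)/2 = 376.5 N
τ_a = K_W·8F_aD/(πd³) = 1.1645 × 33.778 = 39.334 MPa
τ_m = K_s·8F_mD/(πd³) = 1.0563 × 88.623 = 93.614 MPa
Goodman: 1/n_f = τ_a/S_se + τ_m/S_su = 39.334/383 + 93.614/864 = 0.10270 + 0.10835 = 0.21105
n_f = 1/0.21105 = 4.738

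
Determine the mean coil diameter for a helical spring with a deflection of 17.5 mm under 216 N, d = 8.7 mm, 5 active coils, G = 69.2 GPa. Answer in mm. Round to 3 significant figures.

Required rate k = F/δ = 216/17.5 = 12.343 N/mm
D = (Gd⁴/(8N_a·k))^(1/3) = (69.2×10³·8.7⁴/(8·5·12.343))^(1/3)
  = (802985)^(1/3) = 92.9471 mm

92.9 mm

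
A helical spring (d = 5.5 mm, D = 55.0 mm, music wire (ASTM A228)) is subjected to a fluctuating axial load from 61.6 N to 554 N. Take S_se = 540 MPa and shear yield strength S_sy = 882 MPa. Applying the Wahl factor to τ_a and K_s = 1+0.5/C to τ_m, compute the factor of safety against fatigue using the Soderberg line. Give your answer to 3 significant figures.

1.34

C = D/d = 55.0/5.5 = 10.0000; K_W = (4C−1)/(4C−4)+0.615/C = 1.1448; K_s = 1+0.5/C = 1.0500
F_a = (F_max−F_min)/2 = 246.2 N; F_m = (F_max+F_min)/2 = 307.8 N
τ_a = K_W·8F_aD/(πd³) = 1.1448 × 207.25 = 237.27 MPa
τ_m = K_s·8F_mD/(πd³) = 1.0500 × 259.11 = 272.06 MPa
Soderberg: 1/n_f = τ_a/S_se + τ_m/S_sy = 237.27/540 + 272.06/882 = 0.43939 + 0.30846 = 0.74785
n_f = 1/0.74785 = 1.337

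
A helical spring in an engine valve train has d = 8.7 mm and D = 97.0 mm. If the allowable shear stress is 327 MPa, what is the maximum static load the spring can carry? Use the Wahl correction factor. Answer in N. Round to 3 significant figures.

772 N

C = D/d = 97.0/8.7 = 11.1494
K_W = (4C−1)/(4C−4) + 0.615/C = 43.598/40.598 + 0.0552 = 1.1291
τ_max = K·8FD/(πd³) → F_max = τ_allow·πd³/(8DK)
F_max = 327·π·8.7³/(8·97.0·1.1291) = 6.7648e+05/876.15 = 772.11 N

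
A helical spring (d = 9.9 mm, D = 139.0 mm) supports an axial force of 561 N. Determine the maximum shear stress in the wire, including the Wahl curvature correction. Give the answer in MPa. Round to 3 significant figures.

Spring index C = D/d = 139.0/9.9 = 14.0404
K_W = (4C−1)/(4C−4) + 0.615/C = 55.162/52.162 + 0.0438 = 1.1013
τ₀ = 8FD/(πd³) = 8·561·139.0/(π·9.9³) = 623832/3048.3 = 204.65 MPa
τ_max = K·τ₀ = 1.1013 × 204.65 = 225.38 MPa

225 MPa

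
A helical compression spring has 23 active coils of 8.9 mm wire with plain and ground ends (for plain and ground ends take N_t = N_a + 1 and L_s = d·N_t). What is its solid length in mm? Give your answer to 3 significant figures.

plain and ground ends: N_t = N_a + 1 = 23 + 1 = 24
L_s = d·N_t = 8.9 × 24 = 213.6 mm

214 mm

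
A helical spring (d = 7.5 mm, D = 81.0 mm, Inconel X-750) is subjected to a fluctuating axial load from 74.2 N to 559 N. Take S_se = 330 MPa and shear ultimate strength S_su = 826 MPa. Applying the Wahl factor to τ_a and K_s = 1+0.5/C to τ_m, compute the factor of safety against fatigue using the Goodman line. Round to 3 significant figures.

C = D/d = 81.0/7.5 = 10.8000; K_W = (4C−1)/(4C−4)+0.615/C = 1.1335; K_s = 1+0.5/C = 1.0463
F_a = (F_max−F_min)/2 = 242.4 N; F_m = (F_max+F_min)/2 = 316.6 N
τ_a = K_W·8F_aD/(πd³) = 1.1335 × 118.52 = 134.33 MPa
τ_m = K_s·8F_mD/(πd³) = 1.0463 × 154.79 = 161.96 MPa
Goodman: 1/n_f = τ_a/S_se + τ_m/S_su = 134.33/330 + 161.96/826 = 0.40707 + 0.19608 = 0.60315
n_f = 1/0.60315 = 1.658

1.66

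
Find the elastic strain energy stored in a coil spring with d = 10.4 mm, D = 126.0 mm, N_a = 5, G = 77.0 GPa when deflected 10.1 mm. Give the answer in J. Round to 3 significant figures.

0.574 J

k = Gd⁴/(8D³N_a) = (77.0×10³)(10.4⁴)/(8·126.0³·5) = 11.258 N/mm
U = ½kδ² = 0.5 × 11.258 × 10.1² = 574.2 N·mm = 0.5742 J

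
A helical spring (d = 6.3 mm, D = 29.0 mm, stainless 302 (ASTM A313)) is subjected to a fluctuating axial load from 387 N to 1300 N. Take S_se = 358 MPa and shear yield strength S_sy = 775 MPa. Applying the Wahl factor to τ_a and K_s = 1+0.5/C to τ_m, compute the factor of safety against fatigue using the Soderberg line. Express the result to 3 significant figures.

C = D/d = 29.0/6.3 = 4.6032; K_W = (4C−1)/(4C−4)+0.615/C = 1.3418; K_s = 1+0.5/C = 1.1086
F_a = (F_max−F_min)/2 = 456.5 N; F_m = (F_max+F_min)/2 = 843.5 N
τ_a = K_W·8F_aD/(πd³) = 1.3418 × 134.82 = 180.9 MPa
τ_m = K_s·8F_mD/(πd³) = 1.1086 × 249.12 = 276.18 MPa
Soderberg: 1/n_f = τ_a/S_se + τ_m/S_sy = 180.9/358 + 276.18/775 = 0.50530 + 0.35635 = 0.86165
n_f = 1/0.86165 = 1.161

1.16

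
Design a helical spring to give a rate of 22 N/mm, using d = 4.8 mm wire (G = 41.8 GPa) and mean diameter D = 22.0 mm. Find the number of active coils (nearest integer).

N_a = Gd⁴/(8D³k) = (41.8×10³ × 4.8⁴)/(8 × 22.0³ × 22)
    = 2.21892e+07 / 1.87405e+06 = 11.84 → 12 coils

12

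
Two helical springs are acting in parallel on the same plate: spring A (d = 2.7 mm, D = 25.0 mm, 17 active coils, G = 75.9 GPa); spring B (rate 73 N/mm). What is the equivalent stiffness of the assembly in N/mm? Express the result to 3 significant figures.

k_A = Gd⁴/(8D³N_a) = (75.9×10³)(2.7⁴)/(8·25.0³·17) = 1.8982 N/mm
Parallel: k_eq = 1.8982 + 73 = 74.898 N/mm

74.9 N/mm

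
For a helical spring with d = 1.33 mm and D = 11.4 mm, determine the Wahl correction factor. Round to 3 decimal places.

1.171

C = D/d = 11.4/1.33 = 8.5714
K_W = (4C−1)/(4C−4) + 0.615/C = 33.286/30.286 + 0.0717 = 1.1708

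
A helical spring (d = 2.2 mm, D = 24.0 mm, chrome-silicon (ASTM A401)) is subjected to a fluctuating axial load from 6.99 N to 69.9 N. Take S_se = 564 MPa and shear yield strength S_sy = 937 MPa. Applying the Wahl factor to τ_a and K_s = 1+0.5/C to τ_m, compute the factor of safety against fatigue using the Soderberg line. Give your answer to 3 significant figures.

1.64

C = D/d = 24.0/2.2 = 10.9091; K_W = (4C−1)/(4C−4)+0.615/C = 1.1321; K_s = 1+0.5/C = 1.0458
F_a = (F_max−F_min)/2 = 31.455 N; F_m = (F_max+F_min)/2 = 38.445 N
τ_a = K_W·8F_aD/(πd³) = 1.1321 × 180.54 = 204.38 MPa
τ_m = K_s·8F_mD/(πd³) = 1.0458 × 220.66 = 230.77 MPa
Soderberg: 1/n_f = τ_a/S_se + τ_m/S_sy = 204.38/564 + 230.77/937 = 0.36238 + 0.24629 = 0.60867
n_f = 1/0.60867 = 1.643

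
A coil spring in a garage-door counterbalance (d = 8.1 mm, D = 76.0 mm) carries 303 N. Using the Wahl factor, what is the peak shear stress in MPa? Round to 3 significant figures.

Spring index C = D/d = 76.0/8.1 = 9.3827
K_W = (4C−1)/(4C−4) + 0.615/C = 36.531/33.531 + 0.0655 = 1.1550
τ₀ = 8FD/(πd³) = 8·303·76.0/(π·8.1³) = 184224/1669.6 = 110.34 MPa
τ_max = K·τ₀ = 1.1550 × 110.34 = 127.45 MPa

127 MPa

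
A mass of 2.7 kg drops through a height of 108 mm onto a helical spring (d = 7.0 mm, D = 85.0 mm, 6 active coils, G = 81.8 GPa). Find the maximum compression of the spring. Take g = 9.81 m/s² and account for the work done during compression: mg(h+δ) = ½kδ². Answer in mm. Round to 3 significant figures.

k = Gd⁴/(8D³N_a) = (81.8×10³)(7.0⁴)/(8·85.0³·6) = 6.6627 N/mm
W = mg = 2.7 × 9.81 = 26.487 N
½kδ² − Wδ − Wh = 0 → δ = (W + √(W² + 2kWh))/k
δ = (26.487 + √(701.56 + 38118.3))/6.6627 = (26.487 + 197.03)/6.6627 = 33.547 mm

33.5 mm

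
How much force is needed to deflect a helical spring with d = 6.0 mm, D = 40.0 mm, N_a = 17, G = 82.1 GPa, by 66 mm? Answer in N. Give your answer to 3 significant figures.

807 N

k = Gd⁴/(8D³N_a) = (82.1×10³)(6.0⁴)/(8·40.0³·17) = 12.224 N/mm
F = k·δ = 12.224 × 66 = 806.81 N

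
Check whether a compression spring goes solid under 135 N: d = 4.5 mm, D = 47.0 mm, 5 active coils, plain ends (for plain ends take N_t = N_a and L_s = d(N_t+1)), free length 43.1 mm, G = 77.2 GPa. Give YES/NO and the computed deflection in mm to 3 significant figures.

k = Gd⁴/(8D³N_a) = (77.2×10³)(4.5⁴)/(8·47.0³·5) = 7.6228 N/mm
N_t = 5; L_s = 4.5·6 = 27 mm; δ_solid = L₀ − L_s = 43.1 − 27 = 16.1 mm
δ = F/k = 135/7.6228 = 17.71 mm
δ ≥ δ_solid → spring goes solid

YES, δ = 17.7 mm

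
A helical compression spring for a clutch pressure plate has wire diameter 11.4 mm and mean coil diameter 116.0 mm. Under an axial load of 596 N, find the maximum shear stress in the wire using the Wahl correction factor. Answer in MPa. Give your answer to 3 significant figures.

Spring index C = D/d = 116.0/11.4 = 10.1754
K_W = (4C−1)/(4C−4) + 0.615/C = 39.702/36.702 + 0.0604 = 1.1422
τ₀ = 8FD/(πd³) = 8·596·116.0/(π·11.4³) = 553088/4654.4 = 118.83 MPa
τ_max = K·τ₀ = 1.1422 × 118.83 = 135.73 MPa

136 MPa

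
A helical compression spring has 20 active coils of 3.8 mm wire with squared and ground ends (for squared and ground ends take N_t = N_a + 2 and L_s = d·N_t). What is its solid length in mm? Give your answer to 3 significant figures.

squared and ground ends: N_t = N_a + 2 = 20 + 2 = 22
L_s = d·N_t = 3.8 × 22 = 83.6 mm

83.6 mm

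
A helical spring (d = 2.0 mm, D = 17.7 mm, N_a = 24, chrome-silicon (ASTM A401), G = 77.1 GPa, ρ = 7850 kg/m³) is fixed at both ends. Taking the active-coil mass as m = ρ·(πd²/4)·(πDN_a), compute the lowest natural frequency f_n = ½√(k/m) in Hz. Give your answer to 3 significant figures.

k = Gd⁴/(8D³N_a) = (77.1×10³)(2.0⁴)/(8·17.7³·24) = 1.1587 N/mm = 1158.7 N/m
Wire length L = πDN_a = π·17.7·24 = 1334.5 mm
m = ρ·(πd²/4)·L = 7850 × 3.1416×10⁻⁶ m² × 1.3345 m = 0.032912 kg
f_n = ½√(k/m) = 0.5·√(1158.7/0.032912) = 0.5·√(35205) = 93.814 Hz

93.8 Hz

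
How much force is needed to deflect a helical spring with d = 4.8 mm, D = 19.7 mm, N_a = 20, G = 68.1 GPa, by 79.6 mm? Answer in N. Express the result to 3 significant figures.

2350 N

k = Gd⁴/(8D³N_a) = (68.1×10³)(4.8⁴)/(8·19.7³·20) = 29.552 N/mm
F = k·δ = 29.552 × 79.6 = 2352.4 N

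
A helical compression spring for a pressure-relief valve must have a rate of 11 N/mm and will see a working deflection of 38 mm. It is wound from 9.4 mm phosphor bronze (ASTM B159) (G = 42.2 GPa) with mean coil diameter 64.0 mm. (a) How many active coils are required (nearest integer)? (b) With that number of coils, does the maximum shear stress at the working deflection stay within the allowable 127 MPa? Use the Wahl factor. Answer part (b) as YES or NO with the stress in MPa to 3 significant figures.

(a) 14 coils; (b) YES, τ_max = 102 MPa

N_a = Gd⁴/(8D³k) = (42.2×10³)(9.4⁴)/(8·64.0³·11) = 14.28 → N_a = 14
Actual rate k = Gd⁴/(8D³·14) = 11.222 N/mm
Working load F = kδ = 11.222·38 = 426.43 N
C = 64.0/9.4 = 6.8085; K_W = (4C−1)/(4C−4)+0.615/C = 1.2194
τ_max = K_W·8FD/(πd³) = 1.2194·83.673 = 102.04 MPa
τ_max ≤ 127 MPa → acceptable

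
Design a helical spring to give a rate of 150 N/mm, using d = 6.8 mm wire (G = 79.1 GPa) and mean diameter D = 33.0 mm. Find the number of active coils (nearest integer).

4

N_a = Gd⁴/(8D³k) = (79.1×10³ × 6.8⁴)/(8 × 33.0³ × 150)
    = 1.69127e+08 / 4.31244e+07 = 3.922 → 4 coils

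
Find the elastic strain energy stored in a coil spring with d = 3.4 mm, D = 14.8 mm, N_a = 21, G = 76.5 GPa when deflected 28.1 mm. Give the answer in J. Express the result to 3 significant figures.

k = Gd⁴/(8D³N_a) = (76.5×10³)(3.4⁴)/(8·14.8³·21) = 18.771 N/mm
U = ½kδ² = 0.5 × 18.771 × 28.1² = 7410.8 N·mm = 7.4108 J

7.41 J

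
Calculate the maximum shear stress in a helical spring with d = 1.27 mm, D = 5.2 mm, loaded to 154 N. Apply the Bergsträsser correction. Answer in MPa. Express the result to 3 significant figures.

1370 MPa

Spring index C = D/d = 5.2/1.27 = 4.0945
K_B = (4C+2)/(4C−3) = 18.378/13.378 = 1.3737
τ₀ = 8FD/(πd³) = 8·154·5.2/(π·1.27³) = 6406.4/6.4352 = 995.53 MPa
τ_max = K·τ₀ = 1.3737 × 995.53 = 1367.6 MPa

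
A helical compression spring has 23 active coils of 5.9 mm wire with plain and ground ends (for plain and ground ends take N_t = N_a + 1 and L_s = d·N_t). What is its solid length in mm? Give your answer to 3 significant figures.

plain and ground ends: N_t = N_a + 1 = 23 + 1 = 24
L_s = d·N_t = 5.9 × 24 = 141.6 mm

142 mm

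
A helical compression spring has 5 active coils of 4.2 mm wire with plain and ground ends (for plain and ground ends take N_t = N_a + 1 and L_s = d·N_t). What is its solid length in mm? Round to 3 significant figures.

25.2 mm

plain and ground ends: N_t = N_a + 1 = 5 + 1 = 6
L_s = d·N_t = 4.2 × 6 = 25.2 mm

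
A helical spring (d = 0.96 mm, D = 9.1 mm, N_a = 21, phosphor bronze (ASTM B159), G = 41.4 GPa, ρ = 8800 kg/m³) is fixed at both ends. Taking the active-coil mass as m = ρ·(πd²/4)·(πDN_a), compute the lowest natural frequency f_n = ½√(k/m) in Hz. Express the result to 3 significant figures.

135 Hz

k = Gd⁴/(8D³N_a) = (41.4×10³)(0.96⁴)/(8·9.1³·21) = 0.27775 N/mm = 277.75 N/m
Wire length L = πDN_a = π·9.1·21 = 600.36 mm
m = ρ·(πd²/4)·L = 8800 × 0.72382×10⁻⁶ m² × 0.60036 m = 0.0038241 kg
f_n = ½√(k/m) = 0.5·√(277.75/0.0038241) = 0.5·√(72632) = 134.75 Hz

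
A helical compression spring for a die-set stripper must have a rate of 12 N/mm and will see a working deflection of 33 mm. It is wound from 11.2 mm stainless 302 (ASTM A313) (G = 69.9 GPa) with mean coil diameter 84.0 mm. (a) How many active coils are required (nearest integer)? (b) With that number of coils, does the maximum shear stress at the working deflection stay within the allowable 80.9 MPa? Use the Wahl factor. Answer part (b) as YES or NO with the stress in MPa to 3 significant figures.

(a) 19 coils; (b) YES, τ_max = 73.4 MPa

N_a = Gd⁴/(8D³k) = (69.9×10³)(11.2⁴)/(8·84.0³·12) = 19.33 → N_a = 19
Actual rate k = Gd⁴/(8D³·19) = 12.209 N/mm
Working load F = kδ = 12.209·33 = 402.89 N
C = 84.0/11.2 = 7.5000; K_W = (4C−1)/(4C−4)+0.615/C = 1.1974
τ_max = K_W·8FD/(πd³) = 1.1974·61.34 = 73.448 MPa
τ_max ≤ 80.9 MPa → acceptable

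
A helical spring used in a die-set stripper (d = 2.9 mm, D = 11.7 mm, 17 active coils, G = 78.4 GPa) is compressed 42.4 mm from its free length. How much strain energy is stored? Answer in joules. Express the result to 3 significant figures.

k = Gd⁴/(8D³N_a) = (78.4×10³)(2.9⁴)/(8·11.7³·17) = 25.457 N/mm
U = ½kδ² = 0.5 × 25.457 × 42.4² = 22883 N·mm = 22.883 J

22.9 J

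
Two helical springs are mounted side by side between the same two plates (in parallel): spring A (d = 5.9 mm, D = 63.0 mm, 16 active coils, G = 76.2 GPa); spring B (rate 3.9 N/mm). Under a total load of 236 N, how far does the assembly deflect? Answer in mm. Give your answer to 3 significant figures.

k_A = Gd⁴/(8D³N_a) = (76.2×10³)(5.9⁴)/(8·63.0³·16) = 2.8849 N/mm
Parallel: k_eq = 2.8849 + 3.9 = 6.7849 N/mm
δ = F/k_eq = 236/6.7849 = 34.783 mm

34.8 mm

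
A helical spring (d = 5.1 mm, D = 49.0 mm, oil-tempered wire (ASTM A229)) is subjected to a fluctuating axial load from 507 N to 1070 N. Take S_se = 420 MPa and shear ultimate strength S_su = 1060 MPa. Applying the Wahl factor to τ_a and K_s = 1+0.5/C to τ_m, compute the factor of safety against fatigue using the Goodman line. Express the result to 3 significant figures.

0.684

C = D/d = 49.0/5.1 = 9.6078; K_W = (4C−1)/(4C−4)+0.615/C = 1.1511; K_s = 1+0.5/C = 1.0520
F_a = (F_max−F_min)/2 = 281.5 N; F_m = (F_max+F_min)/2 = 788.5 N
τ_a = K_W·8F_aD/(πd³) = 1.1511 × 264.79 = 304.81 MPa
τ_m = K_s·8F_mD/(πd³) = 1.0520 × 741.7 = 780.3 MPa
Goodman: 1/n_f = τ_a/S_se + τ_m/S_su = 304.81/420 + 780.3/1060 = 0.72574 + 0.73613 = 1.4619
n_f = 1/1.4619 = 0.6841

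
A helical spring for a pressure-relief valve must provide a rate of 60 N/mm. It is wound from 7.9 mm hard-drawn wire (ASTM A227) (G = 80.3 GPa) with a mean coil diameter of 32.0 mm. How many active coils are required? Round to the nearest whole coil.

20

N_a = Gd⁴/(8D³k) = (80.3×10³ × 7.9⁴)/(8 × 32.0³ × 60)
    = 3.12769e+08 / 1.57286e+07 = 19.89 → 20 coils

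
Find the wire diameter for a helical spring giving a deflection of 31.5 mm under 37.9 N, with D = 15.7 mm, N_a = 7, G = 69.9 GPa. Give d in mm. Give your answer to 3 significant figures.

1.39 mm

Required rate k = F/δ = 37.9/31.5 = 1.2032 N/mm
d = (8D³N_a·k / G)^(1/4) = (8·15.7³·7·1.2032 / (69.9×10³))^0.25
  = (3.7303)^0.25 = 1.3897 mm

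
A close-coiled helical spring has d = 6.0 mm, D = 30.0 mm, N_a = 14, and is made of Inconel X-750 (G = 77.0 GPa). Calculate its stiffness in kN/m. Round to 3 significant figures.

k = Gd⁴/(8D³N_a) = (77.0×10³ × 6.0⁴) / (8 × 30.0³ × 14)
  = 9.9792e+07 / 3.024e+06 = 33 N/mm

33.0 kN/m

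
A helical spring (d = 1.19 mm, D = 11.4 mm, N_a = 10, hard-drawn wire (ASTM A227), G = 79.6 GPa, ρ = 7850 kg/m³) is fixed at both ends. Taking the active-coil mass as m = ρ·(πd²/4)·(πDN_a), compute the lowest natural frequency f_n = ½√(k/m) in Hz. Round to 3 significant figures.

k = Gd⁴/(8D³N_a) = (79.6×10³)(1.19⁴)/(8·11.4³·10) = 1.3468 N/mm = 1346.8 N/m
Wire length L = πDN_a = π·11.4·10 = 358.14 mm
m = ρ·(πd²/4)·L = 7850 × 1.1122×10⁻⁶ m² × 0.35814 m = 0.0031269 kg
f_n = ½√(k/m) = 0.5·√(1346.8/0.0031269) = 0.5·√(4.3071e+05) = 328.14 Hz

328 Hz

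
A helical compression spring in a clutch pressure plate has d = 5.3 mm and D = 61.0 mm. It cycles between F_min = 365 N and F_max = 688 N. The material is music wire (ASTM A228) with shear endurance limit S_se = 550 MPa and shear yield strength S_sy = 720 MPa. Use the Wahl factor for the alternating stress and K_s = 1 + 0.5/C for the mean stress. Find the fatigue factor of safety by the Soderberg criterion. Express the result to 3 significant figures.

0.877

C = D/d = 61.0/5.3 = 11.5094; K_W = (4C−1)/(4C−4)+0.615/C = 1.1248; K_s = 1+0.5/C = 1.0434
F_a = (F_max−F_min)/2 = 161.5 N; F_m = (F_max+F_min)/2 = 526.5 N
τ_a = K_W·8F_aD/(πd³) = 1.1248 × 168.51 = 189.54 MPa
τ_m = K_s·8F_mD/(πd³) = 1.0434 × 549.34 = 573.2 MPa
Soderberg: 1/n_f = τ_a/S_se + τ_m/S_sy = 189.54/550 + 573.2/720 = 0.34461 + 0.79612 = 1.1407
n_f = 1/1.1407 = 0.8766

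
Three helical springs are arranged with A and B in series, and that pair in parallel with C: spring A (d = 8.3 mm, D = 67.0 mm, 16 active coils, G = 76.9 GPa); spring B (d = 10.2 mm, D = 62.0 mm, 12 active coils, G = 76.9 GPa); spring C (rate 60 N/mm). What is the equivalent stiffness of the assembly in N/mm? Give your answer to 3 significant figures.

k_A = Gd⁴/(8D³N_a) = (76.9×10³)(8.3⁴)/(8·67.0³·16) = 9.4799 N/mm
k_B = Gd⁴/(8D³N_a) = (76.9×10³)(10.2⁴)/(8·62.0³·12) = 36.382 N/mm
Springs A,B series: k_AB = 1/(1/9.4799+1/36.382) = 7.5203 N/mm; parallel with C: k_eq = 7.5203+60 = 67.52 N/mm

67.5 N/mm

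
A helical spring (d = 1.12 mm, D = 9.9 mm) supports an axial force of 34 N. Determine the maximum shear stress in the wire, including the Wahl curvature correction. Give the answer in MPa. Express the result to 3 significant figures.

Spring index C = D/d = 9.9/1.12 = 8.8393
K_W = (4C−1)/(4C−4) + 0.615/C = 34.357/31.357 + 0.0696 = 1.1652
τ₀ = 8FD/(πd³) = 8·34·9.9/(π·1.12³) = 2692.8/4.4137 = 610.1 MPa
τ_max = K·τ₀ = 1.1652 × 610.1 = 710.92 MPa

711 MPa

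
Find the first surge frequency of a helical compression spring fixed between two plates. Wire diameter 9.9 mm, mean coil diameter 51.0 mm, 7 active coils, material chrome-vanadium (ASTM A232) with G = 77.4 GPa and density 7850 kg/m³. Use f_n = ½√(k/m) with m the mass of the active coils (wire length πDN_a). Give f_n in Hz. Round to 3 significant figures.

k = Gd⁴/(8D³N_a) = (77.4×10³)(9.9⁴)/(8·51.0³·7) = 100.09 N/mm = 1.0009e+05 N/m
Wire length L = πDN_a = π·51.0·7 = 1121.5 mm
m = ρ·(πd²/4)·L = 7850 × 76.977×10⁻⁶ m² × 1.1215 m = 0.67772 kg
f_n = ½√(k/m) = 0.5·√(1.0009e+05/0.67772) = 0.5·√(1.4768e+05) = 192.15 Hz

192 Hz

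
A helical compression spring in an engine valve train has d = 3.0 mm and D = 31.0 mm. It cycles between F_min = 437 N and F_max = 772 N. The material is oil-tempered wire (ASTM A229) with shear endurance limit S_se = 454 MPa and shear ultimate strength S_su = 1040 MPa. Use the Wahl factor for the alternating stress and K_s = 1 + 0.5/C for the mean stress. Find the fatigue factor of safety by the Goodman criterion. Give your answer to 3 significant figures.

C = D/d = 31.0/3.0 = 10.3333; K_W = (4C−1)/(4C−4)+0.615/C = 1.1399; K_s = 1+0.5/C = 1.0484
F_a = (F_max−F_min)/2 = 167.5 N; F_m = (F_max+F_min)/2 = 604.5 N
τ_a = K_W·8F_aD/(πd³) = 1.1399 × 489.73 = 558.23 MPa
τ_m = K_s·8F_mD/(πd³) = 1.0484 × 1767.4 = 1852.9 MPa
Goodman: 1/n_f = τ_a/S_se + τ_m/S_su = 558.23/454 + 1852.9/1040 = 1.22957 + 1.78165 = 3.0112
n_f = 1/3.0112 = 0.3321

0.332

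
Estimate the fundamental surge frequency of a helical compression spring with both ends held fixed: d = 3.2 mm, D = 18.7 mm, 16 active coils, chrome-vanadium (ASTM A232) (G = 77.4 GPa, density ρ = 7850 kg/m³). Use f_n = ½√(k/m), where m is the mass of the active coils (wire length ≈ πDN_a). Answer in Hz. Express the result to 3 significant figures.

202 Hz

k = Gd⁴/(8D³N_a) = (77.4×10³)(3.2⁴)/(8·18.7³·16) = 9.6963 N/mm = 9696.3 N/m
Wire length L = πDN_a = π·18.7·16 = 939.96 mm
m = ρ·(πd²/4)·L = 7850 × 8.0425×10⁻⁶ m² × 0.93996 m = 0.059343 kg
f_n = ½√(k/m) = 0.5·√(9696.3/0.059343) = 0.5·√(1.6339e+05) = 202.11 Hz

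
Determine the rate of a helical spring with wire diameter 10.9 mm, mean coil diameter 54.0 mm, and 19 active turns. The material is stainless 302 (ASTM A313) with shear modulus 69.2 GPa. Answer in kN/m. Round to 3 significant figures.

40.8 kN/m

k = Gd⁴/(8D³N_a) = (69.2×10³ × 10.9⁴) / (8 × 54.0³ × 19)
  = 9.76814e+08 / 2.39345e+07 = 40.812 N/mm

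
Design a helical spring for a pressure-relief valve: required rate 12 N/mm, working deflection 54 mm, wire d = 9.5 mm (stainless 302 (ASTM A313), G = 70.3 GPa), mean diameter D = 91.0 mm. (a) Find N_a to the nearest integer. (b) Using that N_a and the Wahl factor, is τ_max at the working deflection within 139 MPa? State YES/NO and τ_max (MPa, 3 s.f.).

(a) 8 coils; (b) NO, τ_max = 200 MPa

N_a = Gd⁴/(8D³k) = (70.3×10³)(9.5⁴)/(8·91.0³·12) = 7.915 → N_a = 8
Actual rate k = Gd⁴/(8D³·8) = 11.873 N/mm
Working load F = kδ = 11.873·54 = 641.12 N
C = 91.0/9.5 = 9.5789; K_W = (4C−1)/(4C−4)+0.615/C = 1.1516
τ_max = K_W·8FD/(πd³) = 1.1516·173.28 = 199.55 MPa
τ_max > 139 MPa → exceeds allowable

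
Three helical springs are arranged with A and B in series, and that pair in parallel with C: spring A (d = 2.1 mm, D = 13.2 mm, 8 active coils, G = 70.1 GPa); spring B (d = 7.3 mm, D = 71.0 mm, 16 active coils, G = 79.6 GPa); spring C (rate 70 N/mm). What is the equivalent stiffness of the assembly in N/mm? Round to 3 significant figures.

k_A = Gd⁴/(8D³N_a) = (70.1×10³)(2.1⁴)/(8·13.2³·8) = 9.2618 N/mm
k_B = Gd⁴/(8D³N_a) = (79.6×10³)(7.3⁴)/(8·71.0³·16) = 4.9342 N/mm
Springs A,B series: k_AB = 1/(1/9.2618+1/4.9342) = 3.2192 N/mm; parallel with C: k_eq = 3.2192+70 = 73.219 N/mm

73.2 N/mm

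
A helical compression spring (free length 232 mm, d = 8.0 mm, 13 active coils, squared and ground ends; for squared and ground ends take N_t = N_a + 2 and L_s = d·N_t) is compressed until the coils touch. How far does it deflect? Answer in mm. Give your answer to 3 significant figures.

N_t = 15; L_s = 8.0·15 = 120 mm
δ_solid = L₀ − L_s = 232 − 120 = 112 mm

112 mm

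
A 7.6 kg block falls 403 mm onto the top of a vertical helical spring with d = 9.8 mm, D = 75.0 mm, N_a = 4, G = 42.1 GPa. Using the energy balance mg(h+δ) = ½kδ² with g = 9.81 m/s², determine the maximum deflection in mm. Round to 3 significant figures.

48.4 mm

k = Gd⁴/(8D³N_a) = (42.1×10³)(9.8⁴)/(8·75.0³·4) = 28.764 N/mm
W = mg = 7.6 × 9.81 = 74.556 N
½kδ² − Wδ − Wh = 0 → δ = (W + √(W² + 2kWh))/k
δ = (74.556 + √(5558.6 + 1.7285e+06))/28.764 = (74.556 + 1316.8)/28.764 = 48.372 mm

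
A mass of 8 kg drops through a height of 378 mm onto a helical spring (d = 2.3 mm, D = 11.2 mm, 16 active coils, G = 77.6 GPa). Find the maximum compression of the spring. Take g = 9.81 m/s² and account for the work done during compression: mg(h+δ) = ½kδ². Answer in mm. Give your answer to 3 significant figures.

k = Gd⁴/(8D³N_a) = (77.6×10³)(2.3⁴)/(8·11.2³·16) = 12.076 N/mm
W = mg = 8 × 9.81 = 78.48 N
½kδ² − Wδ − Wh = 0 → δ = (W + √(W² + 2kWh))/k
δ = (78.48 + √(6159.1 + 716456))/12.076 = (78.48 + 850.07)/12.076 = 76.895 mm

76.9 mm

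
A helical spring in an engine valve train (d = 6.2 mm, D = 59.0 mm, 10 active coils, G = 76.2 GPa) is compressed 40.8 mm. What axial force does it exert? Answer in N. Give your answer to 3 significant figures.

280 N

k = Gd⁴/(8D³N_a) = (76.2×10³)(6.2⁴)/(8·59.0³·10) = 6.8529 N/mm
F = k·δ = 6.8529 × 40.8 = 279.6 N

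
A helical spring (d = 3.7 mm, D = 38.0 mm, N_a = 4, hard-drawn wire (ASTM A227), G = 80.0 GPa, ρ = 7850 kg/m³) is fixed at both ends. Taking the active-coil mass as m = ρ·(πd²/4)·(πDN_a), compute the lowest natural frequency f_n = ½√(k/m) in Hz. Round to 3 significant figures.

k = Gd⁴/(8D³N_a) = (80.0×10³)(3.7⁴)/(8·38.0³·4) = 8.5388 N/mm = 8538.8 N/m
Wire length L = πDN_a = π·38.0·4 = 477.52 mm
m = ρ·(πd²/4)·L = 7850 × 10.752×10⁻⁶ m² × 0.47752 m = 0.040305 kg
f_n = ½√(k/m) = 0.5·√(8538.8/0.040305) = 0.5·√(2.1186e+05) = 230.14 Hz

230 Hz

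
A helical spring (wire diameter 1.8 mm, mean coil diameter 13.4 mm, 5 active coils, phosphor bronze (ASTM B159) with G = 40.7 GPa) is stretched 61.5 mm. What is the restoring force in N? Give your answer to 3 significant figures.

273 N

k = Gd⁴/(8D³N_a) = (40.7×10³)(1.8⁴)/(8·13.4³·5) = 4.4393 N/mm
F = k·δ = 4.4393 × 61.5 = 273.01 N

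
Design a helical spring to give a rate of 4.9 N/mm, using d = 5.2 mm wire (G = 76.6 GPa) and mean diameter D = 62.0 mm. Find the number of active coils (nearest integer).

6

N_a = Gd⁴/(8D³k) = (76.6×10³ × 5.2⁴)/(8 × 62.0³ × 4.9)
    = 5.6007e+07 / 9.34246e+06 = 5.995 → 6 coils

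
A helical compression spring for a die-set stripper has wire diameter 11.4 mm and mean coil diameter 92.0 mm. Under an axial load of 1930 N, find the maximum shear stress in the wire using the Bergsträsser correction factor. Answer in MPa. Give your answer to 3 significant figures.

Spring index C = D/d = 92.0/11.4 = 8.0702
K_B = (4C+2)/(4C−3) = 34.281/29.281 = 1.1708
τ₀ = 8FD/(πd³) = 8·1930·92.0/(π·11.4³) = 1.42048e+06/4654.4 = 305.19 MPa
τ_max = K·τ₀ = 1.1708 × 305.19 = 357.3 MPa

357 MPa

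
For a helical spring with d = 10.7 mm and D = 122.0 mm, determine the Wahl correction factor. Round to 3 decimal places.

C = D/d = 122.0/10.7 = 11.4019
K_W = (4C−1)/(4C−4) + 0.615/C = 44.607/41.607 + 0.0539 = 1.1260

1.126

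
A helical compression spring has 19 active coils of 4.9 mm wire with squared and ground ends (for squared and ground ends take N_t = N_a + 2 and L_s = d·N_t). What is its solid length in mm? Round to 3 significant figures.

squared and ground ends: N_t = N_a + 2 = 19 + 2 = 21
L_s = d·N_t = 4.9 × 21 = 102.9 mm

103 mm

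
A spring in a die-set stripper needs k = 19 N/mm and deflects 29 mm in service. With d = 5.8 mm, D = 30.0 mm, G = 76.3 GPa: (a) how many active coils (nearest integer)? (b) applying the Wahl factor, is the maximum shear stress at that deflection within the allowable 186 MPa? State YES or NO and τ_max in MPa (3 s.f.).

(a) 21 coils; (b) NO, τ_max = 281 MPa

N_a = Gd⁴/(8D³k) = (76.3×10³)(5.8⁴)/(8·30.0³·19) = 21.04 → N_a = 21
Actual rate k = Gd⁴/(8D³·21) = 19.035 N/mm
Working load F = kδ = 19.035·29 = 552.03 N
C = 30.0/5.8 = 5.1724; K_W = (4C−1)/(4C−4)+0.615/C = 1.2987
τ_max = K_W·8FD/(πd³) = 1.2987·216.14 = 280.69 MPa
τ_max > 186 MPa → exceeds allowable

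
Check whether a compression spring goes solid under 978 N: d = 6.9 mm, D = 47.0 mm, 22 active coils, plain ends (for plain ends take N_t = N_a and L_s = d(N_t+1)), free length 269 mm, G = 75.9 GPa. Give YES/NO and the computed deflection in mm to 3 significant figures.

NO, δ = 104 mm

k = Gd⁴/(8D³N_a) = (75.9×10³)(6.9⁴)/(8·47.0³·22) = 9.4153 N/mm
N_t = 22; L_s = 6.9·23 = 158.7 mm; δ_solid = L₀ − L_s = 269 − 158.7 = 110.3 mm
δ = F/k = 978/9.4153 = 103.87 mm
δ < δ_solid → spring does not go solid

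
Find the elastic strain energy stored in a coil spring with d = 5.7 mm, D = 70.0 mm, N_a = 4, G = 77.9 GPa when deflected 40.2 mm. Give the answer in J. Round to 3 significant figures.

k = Gd⁴/(8D³N_a) = (77.9×10³)(5.7⁴)/(8·70.0³·4) = 7.4919 N/mm
U = ½kδ² = 0.5 × 7.4919 × 40.2² = 6053.6 N·mm = 6.0536 J

6.05 J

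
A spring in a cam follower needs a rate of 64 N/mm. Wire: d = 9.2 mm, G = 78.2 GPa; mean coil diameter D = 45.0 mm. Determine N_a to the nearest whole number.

12

N_a = Gd⁴/(8D³k) = (78.2×10³ × 9.2⁴)/(8 × 45.0³ × 64)
    = 5.60219e+08 / 4.6656e+07 = 12.01 → 12 coils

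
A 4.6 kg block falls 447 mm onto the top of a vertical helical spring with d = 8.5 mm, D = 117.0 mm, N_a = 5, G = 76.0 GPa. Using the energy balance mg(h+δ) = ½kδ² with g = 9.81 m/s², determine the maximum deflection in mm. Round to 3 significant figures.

88.3 mm

k = Gd⁴/(8D³N_a) = (76.0×10³)(8.5⁴)/(8·117.0³·5) = 6.1926 N/mm
W = mg = 4.6 × 9.81 = 45.126 N
½kδ² − Wδ − Wh = 0 → δ = (W + √(W² + 2kWh))/k
δ = (45.126 + √(2036.4 + 249825))/6.1926 = (45.126 + 501.86)/6.1926 = 88.329 mm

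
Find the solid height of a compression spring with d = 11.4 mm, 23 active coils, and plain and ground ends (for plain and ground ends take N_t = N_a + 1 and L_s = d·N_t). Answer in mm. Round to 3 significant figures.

plain and ground ends: N_t = N_a + 1 = 23 + 1 = 24
L_s = d·N_t = 11.4 × 24 = 273.6 mm

274 mm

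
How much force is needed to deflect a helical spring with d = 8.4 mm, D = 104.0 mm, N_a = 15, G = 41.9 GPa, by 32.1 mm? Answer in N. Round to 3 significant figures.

49.6 N

k = Gd⁴/(8D³N_a) = (41.9×10³)(8.4⁴)/(8·104.0³·15) = 1.5454 N/mm
F = k·δ = 1.5454 × 32.1 = 49.608 N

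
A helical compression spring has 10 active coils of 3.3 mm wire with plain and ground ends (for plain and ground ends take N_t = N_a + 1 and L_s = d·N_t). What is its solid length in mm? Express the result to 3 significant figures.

plain and ground ends: N_t = N_a + 1 = 10 + 1 = 11
L_s = d·N_t = 3.3 × 11 = 36.3 mm

36.3 mm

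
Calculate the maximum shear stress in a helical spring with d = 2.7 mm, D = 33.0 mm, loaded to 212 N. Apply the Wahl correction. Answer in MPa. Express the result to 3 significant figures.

Spring index C = D/d = 33.0/2.7 = 12.2222
K_W = (4C−1)/(4C−4) + 0.615/C = 47.889/44.889 + 0.0503 = 1.1171
τ₀ = 8FD/(πd³) = 8·212·33.0/(π·2.7³) = 55968/61.836 = 905.1 MPa
τ_max = K·τ₀ = 1.1171 × 905.1 = 1011.1 MPa

1010 MPa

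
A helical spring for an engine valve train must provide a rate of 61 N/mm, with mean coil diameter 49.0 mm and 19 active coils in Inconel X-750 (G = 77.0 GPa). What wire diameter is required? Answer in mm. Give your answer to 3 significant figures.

10.9 mm

d = (8D³N_a·k / G)^(1/4) = (8·49.0³·19·61 / (77.0×10³))^0.25
  = (14167)^0.25 = 10.9098 mm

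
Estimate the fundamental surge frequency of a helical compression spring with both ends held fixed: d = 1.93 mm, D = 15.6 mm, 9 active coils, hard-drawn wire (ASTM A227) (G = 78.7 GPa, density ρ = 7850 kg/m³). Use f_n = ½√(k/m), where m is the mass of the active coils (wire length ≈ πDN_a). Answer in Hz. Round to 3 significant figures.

314 Hz

k = Gd⁴/(8D³N_a) = (78.7×10³)(1.93⁴)/(8·15.6³·9) = 3.9948 N/mm = 3994.8 N/m
Wire length L = πDN_a = π·15.6·9 = 441.08 mm
m = ρ·(πd²/4)·L = 7850 × 2.9255×10⁻⁶ m² × 0.44108 m = 0.01013 kg
f_n = ½√(k/m) = 0.5·√(3994.8/0.01013) = 0.5·√(3.9437e+05) = 314 Hz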